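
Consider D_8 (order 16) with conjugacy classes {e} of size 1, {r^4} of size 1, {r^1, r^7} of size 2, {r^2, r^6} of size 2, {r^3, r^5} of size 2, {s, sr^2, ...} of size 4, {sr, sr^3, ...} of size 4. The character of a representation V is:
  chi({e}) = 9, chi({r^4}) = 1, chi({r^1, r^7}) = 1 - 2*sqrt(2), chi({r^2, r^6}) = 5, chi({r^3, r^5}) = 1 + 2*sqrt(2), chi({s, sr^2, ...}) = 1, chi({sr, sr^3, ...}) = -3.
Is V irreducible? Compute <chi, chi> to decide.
Not irreducible (reducible): <chi, chi> = 13 > 1.

Argument: <chi, chi> = (1/|G|) sum_C |C| * |chi(C)|^2 = (1/16)[1*|9|^2 + 1*|1|^2 + 2*|1 - 2*sqrt(2)|^2 + 2*|5|^2 + 2*|1 + 2*sqrt(2)|^2 + 4*|1|^2 + 4*|-3|^2]
  = (1/16)[(81) + (1) + (18 - 8*sqrt(2)) + (50) + (8*sqrt(2) + 18) + (4) + (36)] = 208/16 = 13.
A character is irreducible iff <chi, chi> = 1, so this representation is reducible.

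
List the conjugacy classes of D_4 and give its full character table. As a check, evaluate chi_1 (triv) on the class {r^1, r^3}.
Conjugacy classes: {e} of size 1, {r^2} of size 1, {r^1, r^3} of size 2, {s, sr^2, ...} of size 2, {sr, sr^3, ...} of size 2.
Character table:
  irrep \ class              {e} (size 1)  {r^2} (size 1)  {r^1, r^3} (size 2)  {s, sr^2, ...} (size 2)  {sr, sr^3, ...} (size 2)
  chi_1 (triv)               1             1               1                    1                        1                       
  chi_2 (sign: r->1, s->-1)  1             1               1                    -1                       -1                      
  chi_3 (r->-1, s->1)        1             1               -1                   1                        -1                      
  chi_4 (r->-1, s->-1)       1             1               -1                   -1                       1                       
  chi_5 (2d, j=1)            2             -2              0                    0                        0                       

Spot check: chi_1 (triv) on {r^1, r^3} = 1.

D_4 has order 2*4 = 8 with 5 conjugacy classes, hence 5 irreducibles. Sum of squared dims 1 + 1 + 1 + 1 + 4 = 8 = |G|. Linear characters come from the abelianisation; the 2-dimensional irreps have character r^k -> 2*cos(2*pi*j*k/4), reflections -> 0.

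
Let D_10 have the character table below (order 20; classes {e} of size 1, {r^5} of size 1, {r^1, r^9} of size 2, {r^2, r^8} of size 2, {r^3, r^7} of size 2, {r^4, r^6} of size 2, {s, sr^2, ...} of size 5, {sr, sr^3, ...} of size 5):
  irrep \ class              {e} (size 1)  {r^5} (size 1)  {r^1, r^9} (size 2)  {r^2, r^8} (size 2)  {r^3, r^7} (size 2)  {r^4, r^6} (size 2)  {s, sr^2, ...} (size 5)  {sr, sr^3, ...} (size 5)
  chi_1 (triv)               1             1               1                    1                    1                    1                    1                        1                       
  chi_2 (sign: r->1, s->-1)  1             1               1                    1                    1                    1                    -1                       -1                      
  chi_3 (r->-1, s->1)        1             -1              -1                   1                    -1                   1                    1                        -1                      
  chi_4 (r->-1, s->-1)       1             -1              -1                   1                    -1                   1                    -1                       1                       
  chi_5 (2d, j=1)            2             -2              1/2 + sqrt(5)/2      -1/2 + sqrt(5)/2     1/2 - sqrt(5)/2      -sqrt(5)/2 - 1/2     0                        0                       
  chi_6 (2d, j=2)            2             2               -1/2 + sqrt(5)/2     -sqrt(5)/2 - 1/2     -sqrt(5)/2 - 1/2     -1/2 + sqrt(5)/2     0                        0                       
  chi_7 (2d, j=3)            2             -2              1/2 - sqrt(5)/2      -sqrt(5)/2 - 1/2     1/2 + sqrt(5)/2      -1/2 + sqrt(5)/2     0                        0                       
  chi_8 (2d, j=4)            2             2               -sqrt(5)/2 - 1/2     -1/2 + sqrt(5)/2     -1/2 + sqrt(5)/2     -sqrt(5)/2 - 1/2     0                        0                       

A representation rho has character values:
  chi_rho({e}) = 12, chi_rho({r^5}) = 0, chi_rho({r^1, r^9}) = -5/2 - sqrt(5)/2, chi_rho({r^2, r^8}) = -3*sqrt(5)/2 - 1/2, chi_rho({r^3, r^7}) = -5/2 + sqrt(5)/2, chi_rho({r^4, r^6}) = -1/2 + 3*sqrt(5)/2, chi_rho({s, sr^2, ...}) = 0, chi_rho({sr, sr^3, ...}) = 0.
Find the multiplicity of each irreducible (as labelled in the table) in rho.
Multiplicities: chi_1: 0, chi_2: 0, chi_3: 1, chi_4: 1, chi_5: 0, chi_6: 2, chi_7: 2, chi_8: 1.

Why: Use <chi_rho, chi> = (1/|G|) sum_C |C| * chi_rho(C) * conj(chi(C)) with |G| = 20 for each irreducible chi in the table:
  <chi_rho, chi_1> = (1/20)[1*(12)*conj(1) + 1*(0)*conj(1) + 2*(-5/2 - sqrt(5)/2)*conj(1) + 2*(-3*sqrt(5)/2 - 1/2)*conj(1) + 2*(-5/2 + sqrt(5)/2)*conj(1) + 2*(-1/2 + 3*sqrt(5)/2)*conj(1) + 5*(0)*conj(1) + 5*(0)*conj(1)]
      = (1/20)[(12) + (0) + (-5 - sqrt(5)) + (-3*sqrt(5) - 1) + (-5 + sqrt(5)) + (-1 + 3*sqrt(5)) + (0) + (0)] = 0/20 = 0
  <chi_rho, chi_2> = (1/20)[1*(12)*conj(1) + 1*(0)*conj(1) + 2*(-5/2 - sqrt(5)/2)*conj(1) + 2*(-3*sqrt(5)/2 - 1/2)*conj(1) + 2*(-5/2 + sqrt(5)/2)*conj(1) + 2*(-1/2 + 3*sqrt(5)/2)*conj(1) + 5*(0)*conj(-1) + 5*(0)*conj(-1)]
      = (1/20)[(12) + (0) + (-5 - sqrt(5)) + (-3*sqrt(5) - 1) + (-5 + sqrt(5)) + (-1 + 3*sqrt(5)) + (0) + (0)] = 0/20 = 0
  <chi_rho, chi_3> = (1/20)[1*(12)*conj(1) + 1*(0)*conj(-1) + 2*(-5/2 - sqrt(5)/2)*conj(-1) + 2*(-3*sqrt(5)/2 - 1/2)*conj(1) + 2*(-5/2 + sqrt(5)/2)*conj(-1) + 2*(-1/2 + 3*sqrt(5)/2)*conj(1) + 5*(0)*conj(1) + 5*(0)*conj(-1)]
      = (1/20)[(12) + (0) + (sqrt(5) + 5) + (-3*sqrt(5) - 1) + (5 - sqrt(5)) + (-1 + 3*sqrt(5)) + (0) + (0)] = 20/20 = 1
  <chi_rho, chi_4> = (1/20)[1*(12)*conj(1) + 1*(0)*conj(-1) + 2*(-5/2 - sqrt(5)/2)*conj(-1) + 2*(-3*sqrt(5)/2 - 1/2)*conj(1) + 2*(-5/2 + sqrt(5)/2)*conj(-1) + 2*(-1/2 + 3*sqrt(5)/2)*conj(1) + 5*(0)*conj(-1) + 5*(0)*conj(1)]
      = (1/20)[(12) + (0) + (sqrt(5) + 5) + (-3*sqrt(5) - 1) + (5 - sqrt(5)) + (-1 + 3*sqrt(5)) + (0) + (0)] = 20/20 = 1
  <chi_rho, chi_5> = (1/20)[1*(12)*conj(2) + 1*(0)*conj(-2) + 2*(-5/2 - sqrt(5)/2)*conj(1/2 + sqrt(5)/2) + 2*(-3*sqrt(5)/2 - 1/2)*conj(-1/2 + sqrt(5)/2) + 2*(-5/2 + sqrt(5)/2)*conj(1/2 - sqrt(5)/2) + 2*(-1/2 + 3*sqrt(5)/2)*conj(-sqrt(5)/2 - 1/2) + 5*(0)*conj(0) + 5*(0)*conj(0)]
      = (1/20)[(24) + (0) + (-3*sqrt(5) - 5) + (-7 + sqrt(5)) + (-5 + 3*sqrt(5)) + (-7 - sqrt(5)) + (0) + (0)] = 0/20 = 0
  <chi_rho, chi_6> = (1/20)[1*(12)*conj(2) + 1*(0)*conj(2) + 2*(-5/2 - sqrt(5)/2)*conj(-1/2 + sqrt(5)/2) + 2*(-3*sqrt(5)/2 - 1/2)*conj(-sqrt(5)/2 - 1/2) + 2*(-5/2 + sqrt(5)/2)*conj(-sqrt(5)/2 - 1/2) + 2*(-1/2 + 3*sqrt(5)/2)*conj(-1/2 + sqrt(5)/2) + 5*(0)*conj(0) + 5*(0)*conj(0)]
      = (1/20)[(24) + (0) + (-2*sqrt(5)) + (2*sqrt(5) + 8) + (2*sqrt(5)) + (8 - 2*sqrt(5)) + (0) + (0)] = 40/20 = 2
  <chi_rho, chi_7> = (1/20)[1*(12)*conj(2) + 1*(0)*conj(-2) + 2*(-5/2 - sqrt(5)/2)*conj(1/2 - sqrt(5)/2) + 2*(-3*sqrt(5)/2 - 1/2)*conj(-sqrt(5)/2 - 1/2) + 2*(-5/2 + sqrt(5)/2)*conj(1/2 + sqrt(5)/2) + 2*(-1/2 + 3*sqrt(5)/2)*conj(-1/2 + sqrt(5)/2) + 5*(0)*conj(0) + 5*(0)*conj(0)]
      = (1/20)[(24) + (0) + (2*sqrt(5)) + (2*sqrt(5) + 8) + (-2*sqrt(5)) + (8 - 2*sqrt(5)) + (0) + (0)] = 40/20 = 2
  <chi_rho, chi_8> = (1/20)[1*(12)*conj(2) + 1*(0)*conj(2) + 2*(-5/2 - sqrt(5)/2)*conj(-sqrt(5)/2 - 1/2) + 2*(-3*sqrt(5)/2 - 1/2)*conj(-1/2 + sqrt(5)/2) + 2*(-5/2 + sqrt(5)/2)*conj(-1/2 + sqrt(5)/2) + 2*(-1/2 + 3*sqrt(5)/2)*conj(-sqrt(5)/2 - 1/2) + 5*(0)*conj(0) + 5*(0)*conj(0)]
      = (1/20)[(24) + (0) + (5 + 3*sqrt(5)) + (-7 + sqrt(5)) + (5 - 3*sqrt(5)) + (-7 - sqrt(5)) + (0) + (0)] = 20/20 = 1
Dimension check: dim(rho) = sum (mult * dim) = 0*1 + 0*1 + 1*1 + 1*1 + 0*2 + 2*2 + 2*2 + 1*2 = 12 = chi_rho(e) = 12.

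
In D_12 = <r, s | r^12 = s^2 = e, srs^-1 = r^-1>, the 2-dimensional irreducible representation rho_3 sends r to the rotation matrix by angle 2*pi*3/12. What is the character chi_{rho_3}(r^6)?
chi_{rho_3}(r^6) = 2*cos(2*pi*3*6/12) = -2

Justification: rho_3(r^6) is rotation by angle 2*pi*3*6/12, whose trace is 2*cos(2*pi*3*6/12) = -2.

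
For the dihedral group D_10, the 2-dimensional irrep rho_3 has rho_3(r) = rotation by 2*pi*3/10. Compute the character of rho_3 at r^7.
chi_{rho_3}(r^7) = 2*cos(2*pi*3*7/10) = 1/2 + sqrt(5)/2

Solution. rho_3(r^7) is rotation by angle 2*pi*3*7/10, whose trace is 2*cos(2*pi*3*7/10) = 1/2 + sqrt(5)/2.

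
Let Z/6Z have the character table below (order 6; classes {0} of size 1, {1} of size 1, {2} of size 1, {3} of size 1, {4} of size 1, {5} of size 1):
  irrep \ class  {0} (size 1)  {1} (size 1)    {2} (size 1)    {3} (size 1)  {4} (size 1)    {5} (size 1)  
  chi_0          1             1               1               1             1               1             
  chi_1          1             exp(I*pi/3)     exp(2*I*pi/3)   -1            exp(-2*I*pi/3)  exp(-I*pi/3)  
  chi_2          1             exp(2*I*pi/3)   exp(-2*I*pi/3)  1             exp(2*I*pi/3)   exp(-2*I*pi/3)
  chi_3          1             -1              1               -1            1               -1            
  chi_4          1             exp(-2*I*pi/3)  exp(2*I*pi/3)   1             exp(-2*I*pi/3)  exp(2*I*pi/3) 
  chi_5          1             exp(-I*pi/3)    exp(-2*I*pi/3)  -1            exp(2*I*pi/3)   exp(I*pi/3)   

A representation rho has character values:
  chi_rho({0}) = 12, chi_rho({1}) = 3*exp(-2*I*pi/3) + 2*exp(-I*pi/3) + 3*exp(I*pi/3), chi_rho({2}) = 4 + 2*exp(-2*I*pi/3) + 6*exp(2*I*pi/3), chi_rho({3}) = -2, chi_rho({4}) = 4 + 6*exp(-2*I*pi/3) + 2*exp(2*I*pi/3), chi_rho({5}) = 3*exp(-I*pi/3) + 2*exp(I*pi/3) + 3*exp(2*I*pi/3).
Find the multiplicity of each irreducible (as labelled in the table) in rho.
Multiplicities: chi_0: 2, chi_1: 3, chi_2: 0, chi_3: 2, chi_4: 3, chi_5: 2.

Justification: Use <chi_rho, chi> = (1/|G|) sum_C |C| * chi_rho(C) * conj(chi(C)) with |G| = 6 for each irreducible chi in the table:
  <chi_rho, chi_0> = (1/6)[1*(12)*conj(1) + 1*(3*exp(-2*I*pi/3) + 2*exp(-I*pi/3) + 3*exp(I*pi/3))*conj(1) + 1*(4 + 2*exp(-2*I*pi/3) + 6*exp(2*I*pi/3))*conj(1) + 1*(-2)*conj(1) + 1*(4 + 6*exp(-2*I*pi/3) + 2*exp(2*I*pi/3))*conj(1) + 1*(3*exp(-I*pi/3) + 2*exp(I*pi/3) + 3*exp(2*I*pi/3))*conj(1)]
      = (1/6)[(12) + (3*exp(-2*I*pi/3) + 2*exp(-I*pi/3) + 3*exp(I*pi/3)) + (4 + 2*exp(-2*I*pi/3) + 6*exp(2*I*pi/3)) + (-2) + (4 + 6*exp(-2*I*pi/3) + 2*exp(2*I*pi/3)) + (3*exp(-I*pi/3) + 2*exp(I*pi/3) + 3*exp(2*I*pi/3))] = 12/6 = 2
  <chi_rho, chi_1> = (1/6)[1*(12)*conj(1) + 1*(3*exp(-2*I*pi/3) + 2*exp(-I*pi/3) + 3*exp(I*pi/3))*conj(exp(I*pi/3)) + 1*(4 + 2*exp(-2*I*pi/3) + 6*exp(2*I*pi/3))*conj(exp(2*I*pi/3)) + 1*(-2)*conj(-1) + 1*(4 + 6*exp(-2*I*pi/3) + 2*exp(2*I*pi/3))*conj(exp(-2*I*pi/3)) + 1*(3*exp(-I*pi/3) + 2*exp(I*pi/3) + 3*exp(2*I*pi/3))*conj(exp(-I*pi/3))]
      = (1/6)[(12) + (2*exp(-2*I*pi/3)) + (6 + 4*exp(-2*I*pi/3) + 2*exp(2*I*pi/3)) + (2) + (6 + 2*exp(-2*I*pi/3) + 4*exp(2*I*pi/3)) + (2*exp(2*I*pi/3))] = 18/6 = 3
  <chi_rho, chi_2> = (1/6)[1*(12)*conj(1) + 1*(3*exp(-2*I*pi/3) + 2*exp(-I*pi/3) + 3*exp(I*pi/3))*conj(exp(2*I*pi/3)) + 1*(4 + 2*exp(-2*I*pi/3) + 6*exp(2*I*pi/3))*conj(exp(-2*I*pi/3)) + 1*(-2)*conj(1) + 1*(4 + 6*exp(-2*I*pi/3) + 2*exp(2*I*pi/3))*conj(exp(2*I*pi/3)) + 1*(3*exp(-I*pi/3) + 2*exp(I*pi/3) + 3*exp(2*I*pi/3))*conj(exp(-2*I*pi/3))]
      = (1/6)[(12) + (-2) + (2 + 6*exp(-2*I*pi/3) + 4*exp(2*I*pi/3)) + (-2) + (2 + 4*exp(-2*I*pi/3) + 6*exp(2*I*pi/3)) + (-2)] = 0/6 = 0
  <chi_rho, chi_3> = (1/6)[1*(12)*conj(1) + 1*(3*exp(-2*I*pi/3) + 2*exp(-I*pi/3) + 3*exp(I*pi/3))*conj(-1) + 1*(4 + 2*exp(-2*I*pi/3) + 6*exp(2*I*pi/3))*conj(1) + 1*(-2)*conj(-1) + 1*(4 + 6*exp(-2*I*pi/3) + 2*exp(2*I*pi/3))*conj(1) + 1*(3*exp(-I*pi/3) + 2*exp(I*pi/3) + 3*exp(2*I*pi/3))*conj(-1)]
      = (1/6)[(12) + (-3*exp(I*pi/3) - 2*exp(-I*pi/3) - 3*exp(-2*I*pi/3)) + (4 + 2*exp(-2*I*pi/3) + 6*exp(2*I*pi/3)) + (2) + (4 + 6*exp(-2*I*pi/3) + 2*exp(2*I*pi/3)) + (-3*exp(2*I*pi/3) - 2*exp(I*pi/3) - 3*exp(-I*pi/3))] = 12/6 = 2
  <chi_rho, chi_4> = (1/6)[1*(12)*conj(1) + 1*(3*exp(-2*I*pi/3) + 2*exp(-I*pi/3) + 3*exp(I*pi/3))*conj(exp(-2*I*pi/3)) + 1*(4 + 2*exp(-2*I*pi/3) + 6*exp(2*I*pi/3))*conj(exp(2*I*pi/3)) + 1*(-2)*conj(1) + 1*(4 + 6*exp(-2*I*pi/3) + 2*exp(2*I*pi/3))*conj(exp(-2*I*pi/3)) + 1*(3*exp(-I*pi/3) + 2*exp(I*pi/3) + 3*exp(2*I*pi/3))*conj(exp(2*I*pi/3))]
      = (1/6)[(12) + (2*exp(I*pi/3)) + (6 + 4*exp(-2*I*pi/3) + 2*exp(2*I*pi/3)) + (-2) + (6 + 2*exp(-2*I*pi/3) + 4*exp(2*I*pi/3)) + (2*exp(-I*pi/3))] = 18/6 = 3
  <chi_rho, chi_5> = (1/6)[1*(12)*conj(1) + 1*(3*exp(-2*I*pi/3) + 2*exp(-I*pi/3) + 3*exp(I*pi/3))*conj(exp(-I*pi/3)) + 1*(4 + 2*exp(-2*I*pi/3) + 6*exp(2*I*pi/3))*conj(exp(-2*I*pi/3)) + 1*(-2)*conj(-1) + 1*(4 + 6*exp(-2*I*pi/3) + 2*exp(2*I*pi/3))*conj(exp(2*I*pi/3)) + 1*(3*exp(-I*pi/3) + 2*exp(I*pi/3) + 3*exp(2*I*pi/3))*conj(exp(I*pi/3))]
      = (1/6)[(12) + (2) + (2 + 6*exp(-2*I*pi/3) + 4*exp(2*I*pi/3)) + (2) + (2 + 4*exp(-2*I*pi/3) + 6*exp(2*I*pi/3)) + (2)] = 12/6 = 2
(Exp terms are combined using exp(i*s)*conj(exp(i*t)) = exp(i*(s-t)), and sums of them are collapsed using the identity that for every m > 1 the m distinct m-th roots of unity sum to 0, e.g. 1 + exp(2*I*pi/3) + exp(-2*I*pi/3) = 0.)
Dimension check: dim(rho) = sum (mult * dim) = 2*1 + 3*1 + 0*1 + 2*1 + 3*1 + 2*1 = 12 = chi_rho(e) = 12.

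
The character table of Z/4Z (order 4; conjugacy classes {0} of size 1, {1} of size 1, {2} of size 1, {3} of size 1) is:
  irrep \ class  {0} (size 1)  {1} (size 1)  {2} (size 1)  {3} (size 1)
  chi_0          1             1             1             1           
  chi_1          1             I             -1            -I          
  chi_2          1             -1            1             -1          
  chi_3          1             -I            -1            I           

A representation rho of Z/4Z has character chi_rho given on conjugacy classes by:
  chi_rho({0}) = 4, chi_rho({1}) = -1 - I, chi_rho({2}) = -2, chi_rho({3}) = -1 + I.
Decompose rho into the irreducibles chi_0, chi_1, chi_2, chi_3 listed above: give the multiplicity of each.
Multiplicities: chi_0: 0, chi_1: 1, chi_2: 1, chi_3: 2.

Justification: Use <chi_rho, chi> = (1/|G|) sum_C |C| * chi_rho(C) * conj(chi(C)) with |G| = 4 for each irreducible chi in the table:
  <chi_rho, chi_0> = (1/4)[1*(4)*conj(1) + 1*(-1 - I)*conj(1) + 1*(-2)*conj(1) + 1*(-1 + I)*conj(1)]
      = (1/4)[(4) + (-1 - I) + (-2) + (-1 + I)] = 0/4 = 0
  <chi_rho, chi_1> = (1/4)[1*(4)*conj(1) + 1*(-1 - I)*conj(I) + 1*(-2)*conj(-1) + 1*(-1 + I)*conj(-I)]
      = (1/4)[(4) + (-1 + I) + (2) + (-1 - I)] = 4/4 = 1
  <chi_rho, chi_2> = (1/4)[1*(4)*conj(1) + 1*(-1 - I)*conj(-1) + 1*(-2)*conj(1) + 1*(-1 + I)*conj(-1)]
      = (1/4)[(4) + (1 + I) + (-2) + (1 - I)] = 4/4 = 1
  <chi_rho, chi_3> = (1/4)[1*(4)*conj(1) + 1*(-1 - I)*conj(-I) + 1*(-2)*conj(-1) + 1*(-1 + I)*conj(I)]
      = (1/4)[(4) + (1 - I) + (2) + (1 + I)] = 8/4 = 2
(Exp terms are combined using exp(i*s)*conj(exp(i*t)) = exp(i*(s-t)), and sums of them are collapsed using the identity that for every m > 1 the m distinct m-th roots of unity sum to 0, e.g. 1 + exp(2*I*pi/3) + exp(-2*I*pi/3) = 0.)
Dimension check: dim(rho) = sum (mult * dim) = 0*1 + 1*1 + 1*1 + 2*1 = 4 = chi_rho(e) = 4.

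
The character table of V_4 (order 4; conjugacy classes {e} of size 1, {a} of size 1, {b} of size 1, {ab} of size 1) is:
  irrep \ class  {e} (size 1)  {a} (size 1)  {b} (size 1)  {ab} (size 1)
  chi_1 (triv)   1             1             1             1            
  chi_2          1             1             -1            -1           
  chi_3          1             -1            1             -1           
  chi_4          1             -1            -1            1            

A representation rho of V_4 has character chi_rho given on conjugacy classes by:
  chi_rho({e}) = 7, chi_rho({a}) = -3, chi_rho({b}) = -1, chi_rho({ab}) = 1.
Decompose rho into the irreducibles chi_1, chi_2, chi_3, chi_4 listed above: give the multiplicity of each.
Multiplicities: chi_1: 1, chi_2: 1, chi_3: 2, chi_4: 3.

Derivation: Use <chi_rho, chi> = (1/|G|) sum_C |C| * chi_rho(C) * conj(chi(C)) with |G| = 4 for each irreducible chi in the table:
  <chi_rho, chi_1> = (1/4)[1*(7)*conj(1) + 1*(-3)*conj(1) + 1*(-1)*conj(1) + 1*(1)*conj(1)]
      = (1/4)[(7) + (-3) + (-1) + (1)] = 4/4 = 1
  <chi_rho, chi_2> = (1/4)[1*(7)*conj(1) + 1*(-3)*conj(1) + 1*(-1)*conj(-1) + 1*(1)*conj(-1)]
      = (1/4)[(7) + (-3) + (1) + (-1)] = 4/4 = 1
  <chi_rho, chi_3> = (1/4)[1*(7)*conj(1) + 1*(-3)*conj(-1) + 1*(-1)*conj(1) + 1*(1)*conj(-1)]
      = (1/4)[(7) + (3) + (-1) + (-1)] = 8/4 = 2
  <chi_rho, chi_4> = (1/4)[1*(7)*conj(1) + 1*(-3)*conj(-1) + 1*(-1)*conj(-1) + 1*(1)*conj(1)]
      = (1/4)[(7) + (3) + (1) + (1)] = 12/4 = 3
Dimension check: dim(rho) = sum (mult * dim) = 1*1 + 1*1 + 2*1 + 3*1 = 7 = chi_rho(e) = 7.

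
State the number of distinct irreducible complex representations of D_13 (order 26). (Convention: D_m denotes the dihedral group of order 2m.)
8

Why: The number of irreducible complex representations of a finite group equals its number of conjugacy classes. D_13 has 8 conjugacy classes ((n+3)/2 for n odd), so D_13 (order 26) has exactly 8 irreducible complex representations.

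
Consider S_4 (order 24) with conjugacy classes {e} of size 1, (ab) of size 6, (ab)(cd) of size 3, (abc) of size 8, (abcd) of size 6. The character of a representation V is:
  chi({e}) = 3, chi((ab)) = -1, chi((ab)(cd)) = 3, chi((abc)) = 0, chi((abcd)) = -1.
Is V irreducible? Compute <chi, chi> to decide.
Not irreducible (reducible): <chi, chi> = 2 > 1.

Solution. <chi, chi> = (1/|G|) sum_C |C| * |chi(C)|^2 = (1/24)[1*|3|^2 + 6*|-1|^2 + 3*|3|^2 + 8*|0|^2 + 6*|-1|^2]
  = (1/24)[(9) + (6) + (27) + (0) + (6)] = 48/24 = 2.
A character is irreducible iff <chi, chi> = 1, so this representation is reducible.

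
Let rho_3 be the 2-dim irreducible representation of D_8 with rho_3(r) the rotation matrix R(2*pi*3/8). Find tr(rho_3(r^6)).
chi_{rho_3}(r^6) = 2*cos(2*pi*3*6/8) = 0

Why: rho_3(r^6) is rotation by angle 2*pi*3*6/8, whose trace is 2*cos(2*pi*3*6/8) = 0.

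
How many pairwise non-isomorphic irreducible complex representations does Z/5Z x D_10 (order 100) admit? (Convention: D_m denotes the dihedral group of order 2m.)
40

Why: The number of irreducible complex representations of a finite group equals its number of conjugacy classes. For a direct product, #classes(G x H) = #classes(G) * #classes(H). Z/5Z has 5 classes (abelian), D_10 has 8 classes, so 5 * 8 = 40, so Z/5Z x D_10 (order 100) has exactly 40 irreducible complex representations.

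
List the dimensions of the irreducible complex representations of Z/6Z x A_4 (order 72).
Dimensions: 1, 1, 1, 1, 1, 1, 1, 1, 1, 1, 1, 1, 1, 1, 1, 1, 1, 1, 3, 3, 3, 3, 3, 3

Details: There are 24 irreducibles (= number of conjugacy classes). Their dimensions d_i satisfy sum d_i^2 = |G| = 72: 1 + 1 + 1 + 1 + 1 + 1 + 1 + 1 + 1 + 1 + 1 + 1 + 1 + 1 + 1 + 1 + 1 + 1 + 9 + 9 + 9 + 9 + 9 + 9 = 72. (For the product with Z/6Z: each of the 6 1-dim characters of Z/6Z tensors with each irrep of A_4, giving 6 copies of each A_4-dimension.)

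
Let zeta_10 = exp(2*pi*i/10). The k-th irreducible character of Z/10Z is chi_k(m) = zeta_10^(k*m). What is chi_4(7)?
chi_4(7) = zeta_10^28 = exp(-2*I*pi/5)

chi_4(7) = zeta_10^(4*7) = zeta_10^28. Since zeta_10^10 = 1, this equals zeta_10^8 = exp(2*pi*i*8/10) = exp(-2*I*pi/5).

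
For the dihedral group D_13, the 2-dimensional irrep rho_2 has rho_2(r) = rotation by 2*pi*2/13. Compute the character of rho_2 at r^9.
chi_{rho_2}(r^9) = 2*cos(2*pi*2*9/13) = -2*cos(3*pi/13)

Derivation: rho_2(r^9) is rotation by angle 2*pi*2*9/13, whose trace is 2*cos(2*pi*2*9/13) = -2*cos(3*pi/13).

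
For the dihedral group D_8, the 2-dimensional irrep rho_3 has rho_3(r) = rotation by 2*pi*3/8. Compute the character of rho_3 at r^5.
chi_{rho_3}(r^5) = 2*cos(2*pi*3*5/8) = sqrt(2)

Solution. rho_3(r^5) is rotation by angle 2*pi*3*5/8, whose trace is 2*cos(2*pi*3*5/8) = sqrt(2).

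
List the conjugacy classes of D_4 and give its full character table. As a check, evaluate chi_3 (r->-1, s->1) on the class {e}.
Conjugacy classes: {e} of size 1, {r^2} of size 1, {r^1, r^3} of size 2, {s, sr^2, ...} of size 2, {sr, sr^3, ...} of size 2.
Character table:
  irrep \ class              {e} (size 1)  {r^2} (size 1)  {r^1, r^3} (size 2)  {s, sr^2, ...} (size 2)  {sr, sr^3, ...} (size 2)
  chi_1 (triv)               1             1               1                    1                        1                       
  chi_2 (sign: r->1, s->-1)  1             1               1                    -1                       -1                      
  chi_3 (r->-1, s->1)        1             1               -1                   1                        -1                      
  chi_4 (r->-1, s->-1)       1             1               -1                   -1                       1                       
  chi_5 (2d, j=1)            2             -2              0                    0                        0                       

Spot check: chi_3 (r->-1, s->1) on {e} = 1.

D_4 has order 2*4 = 8 with 5 conjugacy classes, hence 5 irreducibles. Sum of squared dims 1 + 1 + 1 + 1 + 4 = 8 = |G|. Linear characters come from the abelianisation; the 2-dimensional irreps have character r^k -> 2*cos(2*pi*j*k/4), reflections -> 0.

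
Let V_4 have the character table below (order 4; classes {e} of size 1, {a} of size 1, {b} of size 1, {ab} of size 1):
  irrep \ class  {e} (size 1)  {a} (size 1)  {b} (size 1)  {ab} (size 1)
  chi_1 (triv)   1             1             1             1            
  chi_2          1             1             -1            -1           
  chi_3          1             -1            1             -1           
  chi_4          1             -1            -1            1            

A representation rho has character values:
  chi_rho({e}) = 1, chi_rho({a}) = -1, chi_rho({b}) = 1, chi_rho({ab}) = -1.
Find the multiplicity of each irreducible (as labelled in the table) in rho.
Multiplicities: chi_1: 0, chi_2: 0, chi_3: 1, chi_4: 0.

Working: Use <chi_rho, chi> = (1/|G|) sum_C |C| * chi_rho(C) * conj(chi(C)) with |G| = 4 for each irreducible chi in the table:
  <chi_rho, chi_1> = (1/4)[1*(1)*conj(1) + 1*(-1)*conj(1) + 1*(1)*conj(1) + 1*(-1)*conj(1)]
      = (1/4)[(1) + (-1) + (1) + (-1)] = 0/4 = 0
  <chi_rho, chi_2> = (1/4)[1*(1)*conj(1) + 1*(-1)*conj(1) + 1*(1)*conj(-1) + 1*(-1)*conj(-1)]
      = (1/4)[(1) + (-1) + (-1) + (1)] = 0/4 = 0
  <chi_rho, chi_3> = (1/4)[1*(1)*conj(1) + 1*(-1)*conj(-1) + 1*(1)*conj(1) + 1*(-1)*conj(-1)]
      = (1/4)[(1) + (1) + (1) + (1)] = 4/4 = 1
  <chi_rho, chi_4> = (1/4)[1*(1)*conj(1) + 1*(-1)*conj(-1) + 1*(1)*conj(-1) + 1*(-1)*conj(1)]
      = (1/4)[(1) + (1) + (-1) + (-1)] = 0/4 = 0
Dimension check: dim(rho) = sum (mult * dim) = 0*1 + 0*1 + 1*1 + 0*1 = 1 = chi_rho(e) = 1.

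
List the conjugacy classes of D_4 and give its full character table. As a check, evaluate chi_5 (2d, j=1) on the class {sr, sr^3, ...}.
Conjugacy classes: {e} of size 1, {r^2} of size 1, {r^1, r^3} of size 2, {s, sr^2, ...} of size 2, {sr, sr^3, ...} of size 2.
Character table:
  irrep \ class              {e} (size 1)  {r^2} (size 1)  {r^1, r^3} (size 2)  {s, sr^2, ...} (size 2)  {sr, sr^3, ...} (size 2)
  chi_1 (triv)               1             1               1                    1                        1                       
  chi_2 (sign: r->1, s->-1)  1             1               1                    -1                       -1                      
  chi_3 (r->-1, s->1)        1             1               -1                   1                        -1                      
  chi_4 (r->-1, s->-1)       1             1               -1                   -1                       1                       
  chi_5 (2d, j=1)            2             -2              0                    0                        0                       

Spot check: chi_5 (2d, j=1) on {sr, sr^3, ...} = 0.

Explanation: D_4 has order 2*4 = 8 with 5 conjugacy classes, hence 5 irreducibles. Sum of squared dims 1 + 1 + 1 + 1 + 4 = 8 = |G|. Linear characters come from the abelianisation; the 2-dimensional irreps have character r^k -> 2*cos(2*pi*j*k/4), reflections -> 0.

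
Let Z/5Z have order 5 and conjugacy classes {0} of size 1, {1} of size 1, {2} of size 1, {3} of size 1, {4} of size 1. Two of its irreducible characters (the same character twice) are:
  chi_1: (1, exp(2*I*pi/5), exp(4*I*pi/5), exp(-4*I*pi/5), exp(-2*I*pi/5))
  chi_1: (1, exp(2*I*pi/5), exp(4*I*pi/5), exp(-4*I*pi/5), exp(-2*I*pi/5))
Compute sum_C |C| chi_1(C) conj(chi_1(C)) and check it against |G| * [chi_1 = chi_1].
Sum = 5 = |G| = 5; so <chi_1, chi_1> = 1 (norm-1 confirms irreducibility).

Explanation: Compute term by term over conjugacy classes (|C| * chi_1(C) * conj(chi_1(C))):
  1*(1)*conj(1) + 1*(exp(2*I*pi/5))*conj(exp(2*I*pi/5)) + 1*(exp(4*I*pi/5))*conj(exp(4*I*pi/5)) + 1*(exp(-4*I*pi/5))*conj(exp(-4*I*pi/5)) + 1*(exp(-2*I*pi/5))*conj(exp(-2*I*pi/5))
  = (1) + (1) + (1) + (1) + (1)
  = 5.
(Exp terms are combined using exp(i*s)*conj(exp(i*t)) = exp(i*(s-t)), and sums of them are collapsed using the identity that for every m > 1 the m distinct m-th roots of unity sum to 0, e.g. 1 + exp(2*I*pi/3) + exp(-2*I*pi/3) = 0.)
Dividing by |G| = 5 gives 5/5 = 1, matching the row-orthogonality relation <chi_1, chi_1> = [chi_1 = chi_1].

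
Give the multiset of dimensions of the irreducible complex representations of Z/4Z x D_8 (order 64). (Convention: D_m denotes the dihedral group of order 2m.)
Dimensions: 1, 1, 1, 1, 1, 1, 1, 1, 1, 1, 1, 1, 1, 1, 1, 1, 2, 2, 2, 2, 2, 2, 2, 2, 2, 2, 2, 2

Justification: There are 28 irreducibles (= number of conjugacy classes). Their dimensions d_i satisfy sum d_i^2 = |G| = 64: 1 + 1 + 1 + 1 + 1 + 1 + 1 + 1 + 1 + 1 + 1 + 1 + 1 + 1 + 1 + 1 + 4 + 4 + 4 + 4 + 4 + 4 + 4 + 4 + 4 + 4 + 4 + 4 = 64. (For the product with Z/4Z: each of the 4 1-dim characters of Z/4Z tensors with each irrep of D_8, giving 4 copies of each D_8-dimension.)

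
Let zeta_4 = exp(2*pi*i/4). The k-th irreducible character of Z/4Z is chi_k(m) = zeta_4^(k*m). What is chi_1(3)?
chi_1(3) = zeta_4^3 = -I

Solution. chi_1(3) = zeta_4^(1*3) = zeta_4^3. Since zeta_4^4 = 1, this equals zeta_4^3 = exp(2*pi*i*3/4) = -I.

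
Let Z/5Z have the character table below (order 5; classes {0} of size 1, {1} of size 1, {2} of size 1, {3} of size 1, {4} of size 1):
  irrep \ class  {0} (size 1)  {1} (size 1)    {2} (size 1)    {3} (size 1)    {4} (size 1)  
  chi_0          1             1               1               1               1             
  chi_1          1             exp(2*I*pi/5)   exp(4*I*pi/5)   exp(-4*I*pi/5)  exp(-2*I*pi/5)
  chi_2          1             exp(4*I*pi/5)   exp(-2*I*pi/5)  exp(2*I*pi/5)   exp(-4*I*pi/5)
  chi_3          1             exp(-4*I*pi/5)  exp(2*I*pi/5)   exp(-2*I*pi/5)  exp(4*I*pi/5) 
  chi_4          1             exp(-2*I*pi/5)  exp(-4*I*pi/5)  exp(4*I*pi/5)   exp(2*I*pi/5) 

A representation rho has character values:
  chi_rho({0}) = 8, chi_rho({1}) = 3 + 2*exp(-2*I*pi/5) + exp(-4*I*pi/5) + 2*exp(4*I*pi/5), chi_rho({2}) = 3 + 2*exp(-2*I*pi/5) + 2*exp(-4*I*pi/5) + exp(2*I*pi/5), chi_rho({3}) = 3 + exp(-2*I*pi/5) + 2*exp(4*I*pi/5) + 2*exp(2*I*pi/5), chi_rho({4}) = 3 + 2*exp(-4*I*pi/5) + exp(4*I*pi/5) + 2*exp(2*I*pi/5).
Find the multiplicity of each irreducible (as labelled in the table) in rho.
Multiplicities: chi_0: 3, chi_1: 0, chi_2: 2, chi_3: 1, chi_4: 2.

Argument: Use <chi_rho, chi> = (1/|G|) sum_C |C| * chi_rho(C) * conj(chi(C)) with |G| = 5 for each irreducible chi in the table:
  <chi_rho, chi_0> = (1/5)[1*(8)*conj(1) + 1*(3 + 2*exp(-2*I*pi/5) + exp(-4*I*pi/5) + 2*exp(4*I*pi/5))*conj(1) + 1*(3 + 2*exp(-2*I*pi/5) + 2*exp(-4*I*pi/5) + exp(2*I*pi/5))*conj(1) + 1*(3 + exp(-2*I*pi/5) + 2*exp(4*I*pi/5) + 2*exp(2*I*pi/5))*conj(1) + 1*(3 + 2*exp(-4*I*pi/5) + exp(4*I*pi/5) + 2*exp(2*I*pi/5))*conj(1)]
      = (1/5)[(8) + (3 + 2*exp(-2*I*pi/5) + exp(-4*I*pi/5) + 2*exp(4*I*pi/5)) + (3 + 2*exp(-2*I*pi/5) + 2*exp(-4*I*pi/5) + exp(2*I*pi/5)) + (3 + exp(-2*I*pi/5) + 2*exp(4*I*pi/5) + 2*exp(2*I*pi/5)) + (3 + 2*exp(-4*I*pi/5) + exp(4*I*pi/5) + 2*exp(2*I*pi/5))] = 15/5 = 3
  <chi_rho, chi_1> = (1/5)[1*(8)*conj(1) + 1*(3 + 2*exp(-2*I*pi/5) + exp(-4*I*pi/5) + 2*exp(4*I*pi/5))*conj(exp(2*I*pi/5)) + 1*(3 + 2*exp(-2*I*pi/5) + 2*exp(-4*I*pi/5) + exp(2*I*pi/5))*conj(exp(4*I*pi/5)) + 1*(3 + exp(-2*I*pi/5) + 2*exp(4*I*pi/5) + 2*exp(2*I*pi/5))*conj(exp(-4*I*pi/5)) + 1*(3 + 2*exp(-4*I*pi/5) + exp(4*I*pi/5) + 2*exp(2*I*pi/5))*conj(exp(-2*I*pi/5))]
      = (1/5)[(8) + (3*exp(-2*I*pi/5) + 2*exp(-4*I*pi/5) + exp(4*I*pi/5) + 2*exp(2*I*pi/5)) + (3*exp(-4*I*pi/5) + exp(-2*I*pi/5) + 2*exp(4*I*pi/5) + 2*exp(2*I*pi/5)) + (2*exp(-2*I*pi/5) + 2*exp(-4*I*pi/5) + exp(2*I*pi/5) + 3*exp(4*I*pi/5)) + (2*exp(-2*I*pi/5) + exp(-4*I*pi/5) + 2*exp(4*I*pi/5) + 3*exp(2*I*pi/5))] = 0/5 = 0
  <chi_rho, chi_2> = (1/5)[1*(8)*conj(1) + 1*(3 + 2*exp(-2*I*pi/5) + exp(-4*I*pi/5) + 2*exp(4*I*pi/5))*conj(exp(4*I*pi/5)) + 1*(3 + 2*exp(-2*I*pi/5) + 2*exp(-4*I*pi/5) + exp(2*I*pi/5))*conj(exp(-2*I*pi/5)) + 1*(3 + exp(-2*I*pi/5) + 2*exp(4*I*pi/5) + 2*exp(2*I*pi/5))*conj(exp(2*I*pi/5)) + 1*(3 + 2*exp(-4*I*pi/5) + exp(4*I*pi/5) + 2*exp(2*I*pi/5))*conj(exp(-4*I*pi/5))]
      = (1/5)[(8) + (2 + 3*exp(-4*I*pi/5) + exp(2*I*pi/5) + 2*exp(4*I*pi/5)) + (2 + 2*exp(-2*I*pi/5) + exp(4*I*pi/5) + 3*exp(2*I*pi/5)) + (2 + 3*exp(-2*I*pi/5) + exp(-4*I*pi/5) + 2*exp(2*I*pi/5)) + (2 + 2*exp(-4*I*pi/5) + exp(-2*I*pi/5) + 3*exp(4*I*pi/5))] = 10/5 = 2
  <chi_rho, chi_3> = (1/5)[1*(8)*conj(1) + 1*(3 + 2*exp(-2*I*pi/5) + exp(-4*I*pi/5) + 2*exp(4*I*pi/5))*conj(exp(-4*I*pi/5)) + 1*(3 + 2*exp(-2*I*pi/5) + 2*exp(-4*I*pi/5) + exp(2*I*pi/5))*conj(exp(2*I*pi/5)) + 1*(3 + exp(-2*I*pi/5) + 2*exp(4*I*pi/5) + 2*exp(2*I*pi/5))*conj(exp(-2*I*pi/5)) + 1*(3 + 2*exp(-4*I*pi/5) + exp(4*I*pi/5) + 2*exp(2*I*pi/5))*conj(exp(4*I*pi/5))]
      = (1/5)[(8) + (1 + 2*exp(-2*I*pi/5) + 3*exp(4*I*pi/5) + 2*exp(2*I*pi/5)) + (1 + 3*exp(-2*I*pi/5) + 2*exp(-4*I*pi/5) + 2*exp(4*I*pi/5)) + (1 + 2*exp(-4*I*pi/5) + 2*exp(4*I*pi/5) + 3*exp(2*I*pi/5)) + (1 + 2*exp(-2*I*pi/5) + 3*exp(-4*I*pi/5) + 2*exp(2*I*pi/5))] = 5/5 = 1
  <chi_rho, chi_4> = (1/5)[1*(8)*conj(1) + 1*(3 + 2*exp(-2*I*pi/5) + exp(-4*I*pi/5) + 2*exp(4*I*pi/5))*conj(exp(-2*I*pi/5)) + 1*(3 + 2*exp(-2*I*pi/5) + 2*exp(-4*I*pi/5) + exp(2*I*pi/5))*conj(exp(-4*I*pi/5)) + 1*(3 + exp(-2*I*pi/5) + 2*exp(4*I*pi/5) + 2*exp(2*I*pi/5))*conj(exp(4*I*pi/5)) + 1*(3 + 2*exp(-4*I*pi/5) + exp(4*I*pi/5) + 2*exp(2*I*pi/5))*conj(exp(2*I*pi/5))]
      = (1/5)[(8) + (2 + 2*exp(-4*I*pi/5) + exp(-2*I*pi/5) + 3*exp(2*I*pi/5)) + (2 + exp(-4*I*pi/5) + 3*exp(4*I*pi/5) + 2*exp(2*I*pi/5)) + (2 + 2*exp(-2*I*pi/5) + 3*exp(-4*I*pi/5) + exp(4*I*pi/5)) + (2 + 3*exp(-2*I*pi/5) + exp(2*I*pi/5) + 2*exp(4*I*pi/5))] = 10/5 = 2
(Exp terms are combined using exp(i*s)*conj(exp(i*t)) = exp(i*(s-t)), and sums of them are collapsed using the identity that for every m > 1 the m distinct m-th roots of unity sum to 0, e.g. 1 + exp(2*I*pi/3) + exp(-2*I*pi/3) = 0.)
Dimension check: dim(rho) = sum (mult * dim) = 3*1 + 0*1 + 2*1 + 1*1 + 2*1 = 8 = chi_rho(e) = 8.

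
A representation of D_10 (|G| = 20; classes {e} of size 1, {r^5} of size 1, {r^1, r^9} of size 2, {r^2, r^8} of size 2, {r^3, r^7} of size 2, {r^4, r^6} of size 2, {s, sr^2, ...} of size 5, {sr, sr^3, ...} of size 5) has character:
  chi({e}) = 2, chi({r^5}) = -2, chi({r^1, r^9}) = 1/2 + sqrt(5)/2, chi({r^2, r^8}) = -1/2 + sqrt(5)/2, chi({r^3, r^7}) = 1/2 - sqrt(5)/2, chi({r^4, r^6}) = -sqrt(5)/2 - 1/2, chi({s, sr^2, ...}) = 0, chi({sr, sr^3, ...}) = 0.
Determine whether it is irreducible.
Irreducible: <chi, chi> = 1.

Reasoning: <chi, chi> = (1/|G|) sum_C |C| * |chi(C)|^2 = (1/20)[1*|2|^2 + 1*|-2|^2 + 2*|1/2 + sqrt(5)/2|^2 + 2*|-1/2 + sqrt(5)/2|^2 + 2*|1/2 - sqrt(5)/2|^2 + 2*|-sqrt(5)/2 - 1/2|^2 + 5*|0|^2 + 5*|0|^2]
  = (1/20)[(4) + (4) + (sqrt(5) + 3) + (3 - sqrt(5)) + (3 - sqrt(5)) + (sqrt(5) + 3) + (0) + (0)] = 20/20 = 1.
A character is irreducible iff <chi, chi> = 1, so this representation is irreducible.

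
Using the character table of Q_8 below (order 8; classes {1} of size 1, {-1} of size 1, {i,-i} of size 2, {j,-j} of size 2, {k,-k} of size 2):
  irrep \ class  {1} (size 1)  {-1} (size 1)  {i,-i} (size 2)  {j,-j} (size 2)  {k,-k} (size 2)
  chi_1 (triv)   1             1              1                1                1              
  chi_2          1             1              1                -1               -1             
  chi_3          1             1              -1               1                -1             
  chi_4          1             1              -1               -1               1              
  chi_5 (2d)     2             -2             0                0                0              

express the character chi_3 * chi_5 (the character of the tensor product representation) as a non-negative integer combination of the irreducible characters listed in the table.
chi_3 tensor chi_5 = chi_5 (all other irreducibles have multiplicity 0).

Explanation: The character of a tensor product is the pointwise product (chi_3 * chi_5)(C) = chi_3(C) * chi_5(C):
  {1}: (1)*(2), {-1}: (1)*(-2), {i,-i}: (-1)*(0), {j,-j}: (1)*(0), {k,-k}: (-1)*(0)
so (chi_3 * chi_5) takes values
  {1} -> 2, {-1} -> -2, {i,-i} -> 0, {j,-j} -> 0, {k,-k} -> 0.
Now take the inner product of this character with each irreducible chi from the table, <chi_3*chi_5, chi> = (1/8) sum_C |C| (chi_3*chi_5)(C) conj(chi(C)):
  <chi_3*chi_5, chi_1> = (1/8)[1*(2)*conj(1) + 1*(-2)*conj(1) + 2*(0)*conj(1) + 2*(0)*conj(1) + 2*(0)*conj(1)]
      = (1/8)[(2) + (-2) + (0) + (0) + (0)] = 0/8 = 0
  <chi_3*chi_5, chi_2> = (1/8)[1*(2)*conj(1) + 1*(-2)*conj(1) + 2*(0)*conj(1) + 2*(0)*conj(-1) + 2*(0)*conj(-1)]
      = (1/8)[(2) + (-2) + (0) + (0) + (0)] = 0/8 = 0
  <chi_3*chi_5, chi_3> = (1/8)[1*(2)*conj(1) + 1*(-2)*conj(1) + 2*(0)*conj(-1) + 2*(0)*conj(1) + 2*(0)*conj(-1)]
      = (1/8)[(2) + (-2) + (0) + (0) + (0)] = 0/8 = 0
  <chi_3*chi_5, chi_4> = (1/8)[1*(2)*conj(1) + 1*(-2)*conj(1) + 2*(0)*conj(-1) + 2*(0)*conj(-1) + 2*(0)*conj(1)]
      = (1/8)[(2) + (-2) + (0) + (0) + (0)] = 0/8 = 0
  <chi_3*chi_5, chi_5> = (1/8)[1*(2)*conj(2) + 1*(-2)*conj(-2) + 2*(0)*conj(0) + 2*(0)*conj(0) + 2*(0)*conj(0)]
      = (1/8)[(4) + (4) + (0) + (0) + (0)] = 8/8 = 1
Hence the multiplicities are chi_5: 1. Dimension check: dim(chi_3)*dim(chi_5) = 1*2 = 2 and sum (mult * dim) = 1*2 = 2.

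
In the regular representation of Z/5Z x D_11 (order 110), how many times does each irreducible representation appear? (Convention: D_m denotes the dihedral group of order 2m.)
Each irreducible V_i of dimension d_i appears with multiplicity d_i, i.e. rho_reg = (direct sum over all irreducibles V_i) d_i V_i. The irreducible dimensions for Z/5Z x D_11 are 1, 1, 1, 1, 1, 1, 1, 1, 1, 1, 2, 2, 2, 2, 2, 2, 2, 2, 2, 2, 2, 2, 2, 2, 2, 2, 2, 2, 2, 2, 2, 2, 2, 2, 2: 10 irreducibles of dimension 1, each with multiplicity 1; 25 irreducibles of dimension 2, each with multiplicity 2. Total dimension 10*1*1 + 25*2*2 = 110 = |G|.

Derivation: General theorem: in the regular representation of a finite group G, each irreducible appears with multiplicity equal to its dimension. Check: dim(rho_reg) = sum d_i^2 = 1 + 1 + 1 + 1 + 1 + 1 + 1 + 1 + 1 + 1 + 4 + 4 + 4 + 4 + 4 + 4 + 4 + 4 + 4 + 4 + 4 + 4 + 4 + 4 + 4 + 4 + 4 + 4 + 4 + 4 + 4 + 4 + 4 + 4 + 4 = 110 = |G|.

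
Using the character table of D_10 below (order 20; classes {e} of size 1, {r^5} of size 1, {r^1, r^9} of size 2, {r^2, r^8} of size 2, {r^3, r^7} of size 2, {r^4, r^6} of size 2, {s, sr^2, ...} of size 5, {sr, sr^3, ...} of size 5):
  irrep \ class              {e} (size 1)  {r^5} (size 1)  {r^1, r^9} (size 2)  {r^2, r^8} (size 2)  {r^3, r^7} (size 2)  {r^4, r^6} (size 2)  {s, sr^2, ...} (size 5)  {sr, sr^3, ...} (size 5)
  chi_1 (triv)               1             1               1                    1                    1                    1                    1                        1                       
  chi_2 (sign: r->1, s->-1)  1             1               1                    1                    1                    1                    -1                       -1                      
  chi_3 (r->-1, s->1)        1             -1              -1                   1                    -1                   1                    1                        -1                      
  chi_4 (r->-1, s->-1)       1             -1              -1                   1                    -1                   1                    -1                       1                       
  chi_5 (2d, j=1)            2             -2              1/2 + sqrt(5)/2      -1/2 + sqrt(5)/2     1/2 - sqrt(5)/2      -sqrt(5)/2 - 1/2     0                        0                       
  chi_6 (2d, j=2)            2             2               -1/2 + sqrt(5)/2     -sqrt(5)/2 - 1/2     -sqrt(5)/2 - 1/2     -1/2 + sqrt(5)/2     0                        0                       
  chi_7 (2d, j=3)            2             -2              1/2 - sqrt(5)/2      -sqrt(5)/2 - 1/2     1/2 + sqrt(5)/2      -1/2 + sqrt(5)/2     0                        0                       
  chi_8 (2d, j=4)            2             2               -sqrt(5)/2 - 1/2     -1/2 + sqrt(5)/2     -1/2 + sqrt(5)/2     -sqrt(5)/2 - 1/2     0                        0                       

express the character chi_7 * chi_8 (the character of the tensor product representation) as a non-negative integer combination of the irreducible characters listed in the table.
chi_7 tensor chi_8 = chi_5 + chi_7 (all other irreducibles have multiplicity 0).

Why: The character of a tensor product is the pointwise product (chi_7 * chi_8)(C) = chi_7(C) * chi_8(C):
  {e}: (2)*(2), {r^5}: (-2)*(2), {r^1, r^9}: (1/2 - sqrt(5)/2)*(-sqrt(5)/2 - 1/2), {r^2, r^8}: (-sqrt(5)/2 - 1/2)*(-1/2 + sqrt(5)/2), {r^3, r^7}: (1/2 + sqrt(5)/2)*(-1/2 + sqrt(5)/2), {r^4, r^6}: (-1/2 + sqrt(5)/2)*(-sqrt(5)/2 - 1/2), {s, sr^2, ...}: (0)*(0), {sr, sr^3, ...}: (0)*(0)
so (chi_7 * chi_8) takes values
  {e} -> 4, {r^5} -> -4, {r^1, r^9} -> 1, {r^2, r^8} -> -1, {r^3, r^7} -> 1, {r^4, r^6} -> -1, {s, sr^2, ...} -> 0, {sr, sr^3, ...} -> 0.
Now take the inner product of this character with each irreducible chi from the table, <chi_7*chi_8, chi> = (1/20) sum_C |C| (chi_7*chi_8)(C) conj(chi(C)):
  <chi_7*chi_8, chi_1> = (1/20)[1*(4)*conj(1) + 1*(-4)*conj(1) + 2*(1)*conj(1) + 2*(-1)*conj(1) + 2*(1)*conj(1) + 2*(-1)*conj(1) + 5*(0)*conj(1) + 5*(0)*conj(1)]
      = (1/20)[(4) + (-4) + (2) + (-2) + (2) + (-2) + (0) + (0)] = 0/20 = 0
  <chi_7*chi_8, chi_2> = (1/20)[1*(4)*conj(1) + 1*(-4)*conj(1) + 2*(1)*conj(1) + 2*(-1)*conj(1) + 2*(1)*conj(1) + 2*(-1)*conj(1) + 5*(0)*conj(-1) + 5*(0)*conj(-1)]
      = (1/20)[(4) + (-4) + (2) + (-2) + (2) + (-2) + (0) + (0)] = 0/20 = 0
  <chi_7*chi_8, chi_3> = (1/20)[1*(4)*conj(1) + 1*(-4)*conj(-1) + 2*(1)*conj(-1) + 2*(-1)*conj(1) + 2*(1)*conj(-1) + 2*(-1)*conj(1) + 5*(0)*conj(1) + 5*(0)*conj(-1)]
      = (1/20)[(4) + (4) + (-2) + (-2) + (-2) + (-2) + (0) + (0)] = 0/20 = 0
  <chi_7*chi_8, chi_4> = (1/20)[1*(4)*conj(1) + 1*(-4)*conj(-1) + 2*(1)*conj(-1) + 2*(-1)*conj(1) + 2*(1)*conj(-1) + 2*(-1)*conj(1) + 5*(0)*conj(-1) + 5*(0)*conj(1)]
      = (1/20)[(4) + (4) + (-2) + (-2) + (-2) + (-2) + (0) + (0)] = 0/20 = 0
  <chi_7*chi_8, chi_5> = (1/20)[1*(4)*conj(2) + 1*(-4)*conj(-2) + 2*(1)*conj(1/2 + sqrt(5)/2) + 2*(-1)*conj(-1/2 + sqrt(5)/2) + 2*(1)*conj(1/2 - sqrt(5)/2) + 2*(-1)*conj(-sqrt(5)/2 - 1/2) + 5*(0)*conj(0) + 5*(0)*conj(0)]
      = (1/20)[(8) + (8) + (1 + sqrt(5)) + (1 - sqrt(5)) + (1 - sqrt(5)) + (1 + sqrt(5)) + (0) + (0)] = 20/20 = 1
  <chi_7*chi_8, chi_6> = (1/20)[1*(4)*conj(2) + 1*(-4)*conj(2) + 2*(1)*conj(-1/2 + sqrt(5)/2) + 2*(-1)*conj(-sqrt(5)/2 - 1/2) + 2*(1)*conj(-sqrt(5)/2 - 1/2) + 2*(-1)*conj(-1/2 + sqrt(5)/2) + 5*(0)*conj(0) + 5*(0)*conj(0)]
      = (1/20)[(8) + (-8) + (-1 + sqrt(5)) + (1 + sqrt(5)) + (-sqrt(5) - 1) + (1 - sqrt(5)) + (0) + (0)] = 0/20 = 0
  <chi_7*chi_8, chi_7> = (1/20)[1*(4)*conj(2) + 1*(-4)*conj(-2) + 2*(1)*conj(1/2 - sqrt(5)/2) + 2*(-1)*conj(-sqrt(5)/2 - 1/2) + 2*(1)*conj(1/2 + sqrt(5)/2) + 2*(-1)*conj(-1/2 + sqrt(5)/2) + 5*(0)*conj(0) + 5*(0)*conj(0)]
      = (1/20)[(8) + (8) + (1 - sqrt(5)) + (1 + sqrt(5)) + (1 + sqrt(5)) + (1 - sqrt(5)) + (0) + (0)] = 20/20 = 1
  <chi_7*chi_8, chi_8> = (1/20)[1*(4)*conj(2) + 1*(-4)*conj(2) + 2*(1)*conj(-sqrt(5)/2 - 1/2) + 2*(-1)*conj(-1/2 + sqrt(5)/2) + 2*(1)*conj(-1/2 + sqrt(5)/2) + 2*(-1)*conj(-sqrt(5)/2 - 1/2) + 5*(0)*conj(0) + 5*(0)*conj(0)]
      = (1/20)[(8) + (-8) + (-sqrt(5) - 1) + (1 - sqrt(5)) + (-1 + sqrt(5)) + (1 + sqrt(5)) + (0) + (0)] = 0/20 = 0
Hence the multiplicities are chi_5: 1, chi_7: 1. Dimension check: dim(chi_7)*dim(chi_8) = 2*2 = 4 and sum (mult * dim) = 1*2 + 1*2 = 4.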